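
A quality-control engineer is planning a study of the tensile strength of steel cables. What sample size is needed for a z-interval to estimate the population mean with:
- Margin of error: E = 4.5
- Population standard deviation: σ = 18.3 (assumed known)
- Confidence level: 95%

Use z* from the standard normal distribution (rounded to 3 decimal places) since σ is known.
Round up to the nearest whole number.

Using z* since population σ is known (z-interval formula).

For 95% confidence, z* = 1.96 (from standard normal table)

Sample size formula for z-interval: n = (z*σ/E)²

n = (1.96 × 18.3 / 4.5)²
  = (7.970667)²
  = 63.5315

Round up to the nearest whole number: n = 64

64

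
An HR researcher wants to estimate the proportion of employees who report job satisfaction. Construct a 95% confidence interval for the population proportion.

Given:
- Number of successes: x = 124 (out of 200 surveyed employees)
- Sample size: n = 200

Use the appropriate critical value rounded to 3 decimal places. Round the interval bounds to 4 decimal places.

Sample proportion: p̂ = 124/200 = 0.620000

Check conditions for normal approximation:
  np̂ = 124 ≥ 10 ✓
  n(1-p̂) = 76 ≥ 10 ✓

The sample is large enough, so use a z-interval (normal approximation) for the proportion.

For 95% confidence, z* = 1.96 (from standard normal table)

Standard error: SE = √(p̂(1-p̂)/n) = √(0.620000×0.380000/200) = 0.03432200

Margin of error: E = z* × SE = 1.96 × 0.03432200 = 0.067271

Z-interval: p̂ ± E = 0.620000 ± 0.067271 = (0.552729, 0.687271)

Rounded to 4 decimal places:

(0.5527, 0.6873)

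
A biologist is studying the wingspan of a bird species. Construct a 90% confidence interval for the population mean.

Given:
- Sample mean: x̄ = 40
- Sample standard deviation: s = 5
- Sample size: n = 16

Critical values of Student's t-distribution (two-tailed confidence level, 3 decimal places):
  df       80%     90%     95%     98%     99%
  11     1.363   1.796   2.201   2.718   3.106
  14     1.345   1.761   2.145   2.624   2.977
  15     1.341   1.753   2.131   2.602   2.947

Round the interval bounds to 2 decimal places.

The population standard deviation σ is unknown (only the sample standard deviation s is given), so use a t-interval with df = n - 1 = 16 - 1 = 15.

For 90% confidence with df = 15, t* = 1.753 (from t-table)

Standard error: SE = s/√n = 5/√16 = 1.250000

Margin of error: E = t* × SE = 1.753 × 1.250000 = 2.1912

T-interval: x̄ ± E = 40 ± 2.1912 = (37.8088, 42.1912)

Rounded to 2 decimal places:

(37.81, 42.19)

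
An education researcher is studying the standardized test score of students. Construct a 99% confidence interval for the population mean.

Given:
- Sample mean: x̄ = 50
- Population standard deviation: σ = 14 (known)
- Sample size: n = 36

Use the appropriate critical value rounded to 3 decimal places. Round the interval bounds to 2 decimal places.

The population standard deviation σ is known, so use a z-interval (standard normal critical value).

For 99% confidence, z* = 2.576 (from standard normal table)

Standard error: SE = σ/√n = 14/√36 = 2.333333

Margin of error: E = z* × SE = 2.576 × 2.333333 = 6.0107

Z-interval: x̄ ± E = 50 ± 6.0107 = (43.9893, 56.0107)

Rounded to 2 decimal places:

(43.99, 56.01)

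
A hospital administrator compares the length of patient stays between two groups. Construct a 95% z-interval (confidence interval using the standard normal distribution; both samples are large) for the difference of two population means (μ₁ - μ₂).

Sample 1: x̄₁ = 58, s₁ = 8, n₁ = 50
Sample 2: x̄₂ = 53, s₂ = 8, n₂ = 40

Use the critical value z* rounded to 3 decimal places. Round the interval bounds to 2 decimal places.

Both samples are large (n₁ = 50 ≥ 30, n₂ = 40 ≥ 30), so a z-interval for the difference of means applies.

Point estimate: x̄₁ - x̄₂ = 58 - 53 = 5

Standard error: SE = √(s₁²/n₁ + s₂²/n₂)
= √(8²/50 + 8²/40)
= √(1.280000 + 1.600000)
= 1.697056

For 95% confidence, z* = 1.96 (from standard normal table)
Margin of error: E = z* × SE = 1.96 × 1.697056 = 3.3262

Z-interval: (x̄₁ - x̄₂) ± E = 5 ± 3.3262 = (1.6738, 8.3262)

Rounded to 2 decimal places:

(1.67, 8.33)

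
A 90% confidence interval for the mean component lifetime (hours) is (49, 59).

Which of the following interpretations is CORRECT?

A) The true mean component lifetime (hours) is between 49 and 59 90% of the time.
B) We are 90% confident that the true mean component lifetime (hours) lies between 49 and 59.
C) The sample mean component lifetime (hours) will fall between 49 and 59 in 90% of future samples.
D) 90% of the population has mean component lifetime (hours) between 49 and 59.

A confidence interval represents our confidence in the procedure, not a probability statement about the parameter.

Key concept: If we repeated this sampling process many times and computed a 90% CI each time, about 90% of those intervals would contain the true population parameter.

For this specific interval (49, 59):
- Midpoint (point estimate): 54
- Margin of error: 5

The correct interpretation is the one stating confidence that the true parameter lies in the interval — option B.

B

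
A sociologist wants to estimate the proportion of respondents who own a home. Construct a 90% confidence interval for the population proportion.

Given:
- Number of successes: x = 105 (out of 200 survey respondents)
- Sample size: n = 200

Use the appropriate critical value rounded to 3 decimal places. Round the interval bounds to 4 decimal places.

Sample proportion: p̂ = 105/200 = 0.525000

Check conditions for normal approximation:
  np̂ = 105 ≥ 10 ✓
  n(1-p̂) = 95 ≥ 10 ✓

The sample is large enough, so use a z-interval (normal approximation) for the proportion.

For 90% confidence, z* = 1.645 (from standard normal table)

Standard error: SE = √(p̂(1-p̂)/n) = √(0.525000×0.475000/200) = 0.03531112

Margin of error: E = z* × SE = 1.645 × 0.03531112 = 0.058087

Z-interval: p̂ ± E = 0.525000 ± 0.058087 = (0.466913, 0.583087)

Rounded to 4 decimal places:

(0.4669, 0.5831)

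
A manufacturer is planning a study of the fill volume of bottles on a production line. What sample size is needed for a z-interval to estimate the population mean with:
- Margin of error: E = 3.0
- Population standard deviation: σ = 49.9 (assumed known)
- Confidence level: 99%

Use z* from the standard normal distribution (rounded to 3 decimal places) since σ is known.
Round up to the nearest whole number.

Using z* since population σ is known (z-interval formula).

For 99% confidence, z* = 2.576 (from standard normal table)

Sample size formula for z-interval: n = (z*σ/E)²

n = (2.576 × 49.9 / 3.0)²
  = (42.847467)²
  = 1835.9054

Round up to the nearest whole number: n = 1836

1836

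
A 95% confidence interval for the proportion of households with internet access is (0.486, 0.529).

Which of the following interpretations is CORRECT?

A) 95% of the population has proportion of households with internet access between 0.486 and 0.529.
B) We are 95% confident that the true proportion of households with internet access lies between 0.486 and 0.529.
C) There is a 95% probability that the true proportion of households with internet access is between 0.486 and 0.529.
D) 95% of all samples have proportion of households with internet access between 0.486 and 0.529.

A confidence interval represents our confidence in the procedure, not a probability statement about the parameter.

Key concept: If we repeated this sampling process many times and computed a 95% CI each time, about 95% of those intervals would contain the true population parameter.

For this specific interval (0.486, 0.529):
- Midpoint (point estimate): 0.5075
- Margin of error: 0.0215

The correct interpretation is the one stating confidence that the true parameter lies in the interval — option B.

B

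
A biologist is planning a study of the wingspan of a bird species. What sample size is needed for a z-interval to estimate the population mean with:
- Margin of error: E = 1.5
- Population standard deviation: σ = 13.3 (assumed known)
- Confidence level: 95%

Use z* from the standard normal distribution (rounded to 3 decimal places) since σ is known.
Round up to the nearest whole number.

Using z* since population σ is known (z-interval formula).

For 95% confidence, z* = 1.96 (from standard normal table)

Sample size formula for z-interval: n = (z*σ/E)²

n = (1.96 × 13.3 / 1.5)²
  = (17.378667)²
  = 302.0181

Round up to the nearest whole number: n = 303

303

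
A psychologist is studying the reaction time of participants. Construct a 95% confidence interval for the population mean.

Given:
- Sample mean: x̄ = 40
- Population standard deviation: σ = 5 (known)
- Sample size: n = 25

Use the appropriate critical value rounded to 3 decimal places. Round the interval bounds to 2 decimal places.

The population standard deviation σ is known, so use a z-interval (standard normal critical value).

For 95% confidence, z* = 1.96 (from standard normal table)

Standard error: SE = σ/√n = 5/√25 = 1.000000

Margin of error: E = z* × SE = 1.96 × 1.000000 = 1.9600

Z-interval: x̄ ± E = 40 ± 1.9600 = (38.0400, 41.9600)

Rounded to 2 decimal places:

(38.04, 41.96)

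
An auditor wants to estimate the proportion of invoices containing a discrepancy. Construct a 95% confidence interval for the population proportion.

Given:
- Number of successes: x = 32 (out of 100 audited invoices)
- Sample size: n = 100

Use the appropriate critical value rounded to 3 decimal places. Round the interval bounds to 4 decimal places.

Sample proportion: p̂ = 32/100 = 0.320000

Check conditions for normal approximation:
  np̂ = 32 ≥ 10 ✓
  n(1-p̂) = 68 ≥ 10 ✓

The sample is large enough, so use a z-interval (normal approximation) for the proportion.

For 95% confidence, z* = 1.96 (from standard normal table)

Standard error: SE = √(p̂(1-p̂)/n) = √(0.320000×0.680000/100) = 0.04664762

Margin of error: E = z* × SE = 1.96 × 0.04664762 = 0.091429

Z-interval: p̂ ± E = 0.320000 ± 0.091429 = (0.228571, 0.411429)

Rounded to 4 decimal places:

(0.2286, 0.4114)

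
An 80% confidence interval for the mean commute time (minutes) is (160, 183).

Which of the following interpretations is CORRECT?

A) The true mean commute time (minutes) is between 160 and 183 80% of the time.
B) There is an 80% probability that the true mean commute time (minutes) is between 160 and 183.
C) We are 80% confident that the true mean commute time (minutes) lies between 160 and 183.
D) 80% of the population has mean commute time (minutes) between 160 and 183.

A confidence interval represents our confidence in the procedure, not a probability statement about the parameter.

Key concept: If we repeated this sampling process many times and computed an 80% CI each time, about 80% of those intervals would contain the true population parameter.

For this specific interval (160, 183):
- Midpoint (point estimate): 171.5
- Margin of error: 11.5

The correct interpretation is the one stating confidence that the true parameter lies in the interval — option C.

C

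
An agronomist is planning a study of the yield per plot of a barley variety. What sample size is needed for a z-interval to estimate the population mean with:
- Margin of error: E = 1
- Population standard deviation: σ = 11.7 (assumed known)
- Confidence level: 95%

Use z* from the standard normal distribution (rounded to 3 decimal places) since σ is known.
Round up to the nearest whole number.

Using z* since population σ is known (z-interval formula).

For 95% confidence, z* = 1.96 (from standard normal table)

Sample size formula for z-interval: n = (z*σ/E)²

n = (1.96 × 11.7 / 1)²
  = (22.932000)²
  = 525.8766

Round up to the nearest whole number: n = 526

526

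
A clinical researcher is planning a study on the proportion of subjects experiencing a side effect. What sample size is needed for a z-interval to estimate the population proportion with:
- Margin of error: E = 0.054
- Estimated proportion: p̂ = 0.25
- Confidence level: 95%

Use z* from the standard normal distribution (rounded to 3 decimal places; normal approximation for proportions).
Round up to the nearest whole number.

Using z* for proportion z-interval (normal approximation).

For 95% confidence, z* = 1.96 (from standard normal table)

Sample size formula for proportion z-interval: n = z*²p̂(1-p̂)/E²

n = 1.96² × 0.25 × 0.75 / 0.054²
  = 3.8416 × 0.1875 / 0.002916
  = 247.0165

Round up to the nearest whole number: n = 248

248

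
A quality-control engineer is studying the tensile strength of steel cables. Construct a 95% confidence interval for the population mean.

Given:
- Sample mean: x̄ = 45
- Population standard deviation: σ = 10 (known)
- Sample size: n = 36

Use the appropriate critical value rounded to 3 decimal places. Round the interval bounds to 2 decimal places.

The population standard deviation σ is known, so use a z-interval (standard normal critical value).

For 95% confidence, z* = 1.96 (from standard normal table)

Standard error: SE = σ/√n = 10/√36 = 1.666667

Margin of error: E = z* × SE = 1.96 × 1.666667 = 3.2667

Z-interval: x̄ ± E = 45 ± 3.2667 = (41.7333, 48.2667)

Rounded to 2 decimal places:

(41.73, 48.27)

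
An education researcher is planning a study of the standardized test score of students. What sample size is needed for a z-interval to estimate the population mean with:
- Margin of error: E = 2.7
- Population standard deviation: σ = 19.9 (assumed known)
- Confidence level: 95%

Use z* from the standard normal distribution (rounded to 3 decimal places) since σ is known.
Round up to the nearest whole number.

Using z* since population σ is known (z-interval formula).

For 95% confidence, z* = 1.96 (from standard normal table)

Sample size formula for z-interval: n = (z*σ/E)²

n = (1.96 × 19.9 / 2.7)²
  = (14.445926)²
  = 208.6848

Round up to the nearest whole number: n = 209

209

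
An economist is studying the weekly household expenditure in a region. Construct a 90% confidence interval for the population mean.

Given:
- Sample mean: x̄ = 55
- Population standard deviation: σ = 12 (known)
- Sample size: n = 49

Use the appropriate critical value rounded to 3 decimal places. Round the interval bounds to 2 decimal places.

The population standard deviation σ is known, so use a z-interval (standard normal critical value).

For 90% confidence, z* = 1.645 (from standard normal table)

Standard error: SE = σ/√n = 12/√49 = 1.714286

Margin of error: E = z* × SE = 1.645 × 1.714286 = 2.8200

Z-interval: x̄ ± E = 55 ± 2.8200 = (52.1800, 57.8200)

Rounded to 2 decimal places:

(52.18, 57.82)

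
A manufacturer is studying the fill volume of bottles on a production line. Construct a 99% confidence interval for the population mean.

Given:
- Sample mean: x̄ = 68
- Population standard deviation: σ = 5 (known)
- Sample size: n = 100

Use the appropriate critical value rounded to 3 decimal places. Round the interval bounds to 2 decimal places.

The population standard deviation σ is known, so use a z-interval (standard normal critical value).

For 99% confidence, z* = 2.576 (from standard normal table)

Standard error: SE = σ/√n = 5/√100 = 0.500000

Margin of error: E = z* × SE = 2.576 × 0.500000 = 1.2880

Z-interval: x̄ ± E = 68 ± 1.2880 = (66.7120, 69.2880)

Rounded to 2 decimal places:

(66.71, 69.29)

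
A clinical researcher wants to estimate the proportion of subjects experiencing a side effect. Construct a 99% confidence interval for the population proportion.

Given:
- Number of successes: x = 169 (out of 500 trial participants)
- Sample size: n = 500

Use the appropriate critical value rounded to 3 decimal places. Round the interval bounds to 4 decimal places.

Sample proportion: p̂ = 169/500 = 0.338000

Check conditions for normal approximation:
  np̂ = 169 ≥ 10 ✓
  n(1-p̂) = 331 ≥ 10 ✓

The sample is large enough, so use a z-interval (normal approximation) for the proportion.

For 99% confidence, z* = 2.576 (from standard normal table)

Standard error: SE = √(p̂(1-p̂)/n) = √(0.338000×0.662000/500) = 0.02115448

Margin of error: E = z* × SE = 2.576 × 0.02115448 = 0.054494

Z-interval: p̂ ± E = 0.338000 ± 0.054494 = (0.283506, 0.392494)

Rounded to 4 decimal places:

(0.2835, 0.3925)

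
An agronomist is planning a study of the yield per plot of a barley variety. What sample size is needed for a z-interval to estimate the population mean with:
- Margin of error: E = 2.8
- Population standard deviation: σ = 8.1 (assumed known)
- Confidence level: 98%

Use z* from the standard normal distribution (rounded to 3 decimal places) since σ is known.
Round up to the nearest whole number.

Using z* since population σ is known (z-interval formula).

For 98% confidence, z* = 2.326 (from standard normal table)

Sample size formula for z-interval: n = (z*σ/E)²

n = (2.326 × 8.1 / 2.8)²
  = (6.728786)²
  = 45.2766

Round up to the nearest whole number: n = 46

46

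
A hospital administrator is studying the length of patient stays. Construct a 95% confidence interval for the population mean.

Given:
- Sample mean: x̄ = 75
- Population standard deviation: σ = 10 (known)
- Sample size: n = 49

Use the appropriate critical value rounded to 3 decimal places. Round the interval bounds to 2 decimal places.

The population standard deviation σ is known, so use a z-interval (standard normal critical value).

For 95% confidence, z* = 1.96 (from standard normal table)

Standard error: SE = σ/√n = 10/√49 = 1.428571

Margin of error: E = z* × SE = 1.96 × 1.428571 = 2.8000

Z-interval: x̄ ± E = 75 ± 2.8000 = (72.2000, 77.8000)

Rounded to 2 decimal places:

(72.20, 77.80)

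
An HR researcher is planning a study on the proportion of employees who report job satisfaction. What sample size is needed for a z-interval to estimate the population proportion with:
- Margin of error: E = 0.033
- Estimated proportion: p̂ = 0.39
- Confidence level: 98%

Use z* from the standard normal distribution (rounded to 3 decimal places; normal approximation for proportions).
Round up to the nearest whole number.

Using z* for proportion z-interval (normal approximation).

For 98% confidence, z* = 2.326 (from standard normal table)

Sample size formula for proportion z-interval: n = z*²p̂(1-p̂)/E²

n = 2.326² × 0.39 × 0.61 / 0.033²
  = 5.410276 × 0.2379 / 0.001089
  = 1181.9143

Round up to the nearest whole number: n = 1182

1182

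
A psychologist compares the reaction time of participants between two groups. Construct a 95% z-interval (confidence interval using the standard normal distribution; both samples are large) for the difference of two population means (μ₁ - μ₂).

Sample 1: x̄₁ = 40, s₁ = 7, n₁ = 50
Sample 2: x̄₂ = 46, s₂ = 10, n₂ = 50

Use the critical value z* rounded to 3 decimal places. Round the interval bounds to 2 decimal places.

Both samples are large (n₁ = 50 ≥ 30, n₂ = 50 ≥ 30), so a z-interval for the difference of means applies.

Point estimate: x̄₁ - x̄₂ = 40 - 46 = -6

Standard error: SE = √(s₁²/n₁ + s₂²/n₂)
= √(7²/50 + 10²/50)
= √(0.980000 + 2.000000)
= 1.726268

For 95% confidence, z* = 1.96 (from standard normal table)
Margin of error: E = z* × SE = 1.96 × 1.726268 = 3.3835

Z-interval: (x̄₁ - x̄₂) ± E = -6 ± 3.3835 = (-9.3835, -2.6165)

Rounded to 2 decimal places:

(-9.38, -2.62)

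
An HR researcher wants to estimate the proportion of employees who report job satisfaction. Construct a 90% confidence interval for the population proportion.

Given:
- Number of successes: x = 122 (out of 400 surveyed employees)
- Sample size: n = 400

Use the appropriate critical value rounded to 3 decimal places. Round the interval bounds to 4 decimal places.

Sample proportion: p̂ = 122/400 = 0.305000

Check conditions for normal approximation:
  np̂ = 122 ≥ 10 ✓
  n(1-p̂) = 278 ≥ 10 ✓

The sample is large enough, so use a z-interval (normal approximation) for the proportion.

For 90% confidence, z* = 1.645 (from standard normal table)

Standard error: SE = √(p̂(1-p̂)/n) = √(0.305000×0.695000/400) = 0.02302037

Margin of error: E = z* × SE = 1.645 × 0.02302037 = 0.037869

Z-interval: p̂ ± E = 0.305000 ± 0.037869 = (0.267131, 0.342869)

Rounded to 4 decimal places:

(0.2671, 0.3429)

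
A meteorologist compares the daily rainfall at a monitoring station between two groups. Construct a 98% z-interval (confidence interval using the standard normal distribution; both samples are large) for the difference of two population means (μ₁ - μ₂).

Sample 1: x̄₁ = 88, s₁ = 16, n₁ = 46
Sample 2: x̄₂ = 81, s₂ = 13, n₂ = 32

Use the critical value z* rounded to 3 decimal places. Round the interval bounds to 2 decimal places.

Both samples are large (n₁ = 46 ≥ 30, n₂ = 32 ≥ 30), so a z-interval for the difference of means applies.

Point estimate: x̄₁ - x̄₂ = 88 - 81 = 7

Standard error: SE = √(s₁²/n₁ + s₂²/n₂)
= √(16²/46 + 13²/32)
= √(5.565217 + 5.281250)
= 3.293398

For 98% confidence, z* = 2.326 (from standard normal table)
Margin of error: E = z* × SE = 2.326 × 3.293398 = 7.6604

Z-interval: (x̄₁ - x̄₂) ± E = 7 ± 7.6604 = (-0.6604, 14.6604)

Rounded to 2 decimal places:

(-0.66, 14.66)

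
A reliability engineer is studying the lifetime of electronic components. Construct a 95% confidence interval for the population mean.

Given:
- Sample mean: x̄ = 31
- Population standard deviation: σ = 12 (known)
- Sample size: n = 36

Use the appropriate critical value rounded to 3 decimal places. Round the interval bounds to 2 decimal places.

The population standard deviation σ is known, so use a z-interval (standard normal critical value).

For 95% confidence, z* = 1.96 (from standard normal table)

Standard error: SE = σ/√n = 12/√36 = 2.000000

Margin of error: E = z* × SE = 1.96 × 2.000000 = 3.9200

Z-interval: x̄ ± E = 31 ± 3.9200 = (27.0800, 34.9200)

Rounded to 2 decimal places:

(27.08, 34.92)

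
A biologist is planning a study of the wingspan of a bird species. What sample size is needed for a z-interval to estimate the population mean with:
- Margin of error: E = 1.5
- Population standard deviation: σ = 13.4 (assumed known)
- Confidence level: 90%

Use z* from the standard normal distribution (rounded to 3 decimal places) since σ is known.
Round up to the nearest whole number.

Using z* since population σ is known (z-interval formula).

For 90% confidence, z* = 1.645 (from standard normal table)

Sample size formula for z-interval: n = (z*σ/E)²

n = (1.645 × 13.4 / 1.5)²
  = (14.695333)²
  = 215.9528

Round up to the nearest whole number: n = 216

216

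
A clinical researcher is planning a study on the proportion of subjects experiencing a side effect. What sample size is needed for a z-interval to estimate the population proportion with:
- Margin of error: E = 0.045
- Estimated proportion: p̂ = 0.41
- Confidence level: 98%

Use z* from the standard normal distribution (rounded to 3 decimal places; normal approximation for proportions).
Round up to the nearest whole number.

Using z* for proportion z-interval (normal approximation).

For 98% confidence, z* = 2.326 (from standard normal table)

Sample size formula for proportion z-interval: n = z*²p̂(1-p̂)/E²

n = 2.326² × 0.41 × 0.59 / 0.045²
  = 5.410276 × 0.2419 / 0.002025
  = 646.2942

Round up to the nearest whole number: n = 647

647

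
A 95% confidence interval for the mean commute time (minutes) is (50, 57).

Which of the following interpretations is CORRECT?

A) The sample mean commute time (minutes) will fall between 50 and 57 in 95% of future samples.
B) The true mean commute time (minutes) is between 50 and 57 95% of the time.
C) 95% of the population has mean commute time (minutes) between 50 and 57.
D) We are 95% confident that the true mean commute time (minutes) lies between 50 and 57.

A confidence interval represents our confidence in the procedure, not a probability statement about the parameter.

Key concept: If we repeated this sampling process many times and computed a 95% CI each time, about 95% of those intervals would contain the true population parameter.

For this specific interval (50, 57):
- Midpoint (point estimate): 53.5
- Margin of error: 3.5

The correct interpretation is the one stating confidence that the true parameter lies in the interval — option D.

D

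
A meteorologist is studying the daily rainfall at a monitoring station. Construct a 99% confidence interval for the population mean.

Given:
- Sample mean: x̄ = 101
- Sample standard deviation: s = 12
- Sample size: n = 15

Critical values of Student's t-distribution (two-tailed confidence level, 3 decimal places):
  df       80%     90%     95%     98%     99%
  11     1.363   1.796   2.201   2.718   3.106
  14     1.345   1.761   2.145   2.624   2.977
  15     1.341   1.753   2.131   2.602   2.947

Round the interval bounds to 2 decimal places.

The population standard deviation σ is unknown (only the sample standard deviation s is given), so use a t-interval with df = n - 1 = 15 - 1 = 14.

For 99% confidence with df = 14, t* = 2.977 (from t-table)

Standard error: SE = s/√n = 12/√15 = 3.098387

Margin of error: E = t* × SE = 2.977 × 3.098387 = 9.2239

T-interval: x̄ ± E = 101 ± 9.2239 = (91.7761, 110.2239)

Rounded to 2 decimal places:

(91.78, 110.22)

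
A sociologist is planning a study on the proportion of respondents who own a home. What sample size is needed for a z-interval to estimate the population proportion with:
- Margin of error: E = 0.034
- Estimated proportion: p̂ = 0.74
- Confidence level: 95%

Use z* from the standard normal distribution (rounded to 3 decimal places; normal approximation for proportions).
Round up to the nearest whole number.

Using z* for proportion z-interval (normal approximation).

For 95% confidence, z* = 1.96 (from standard normal table)

Sample size formula for proportion z-interval: n = z*²p̂(1-p̂)/E²

n = 1.96² × 0.74 × 0.26 / 0.034²
  = 3.8416 × 0.1924 / 0.001156
  = 639.3805

Round up to the nearest whole number: n = 640

640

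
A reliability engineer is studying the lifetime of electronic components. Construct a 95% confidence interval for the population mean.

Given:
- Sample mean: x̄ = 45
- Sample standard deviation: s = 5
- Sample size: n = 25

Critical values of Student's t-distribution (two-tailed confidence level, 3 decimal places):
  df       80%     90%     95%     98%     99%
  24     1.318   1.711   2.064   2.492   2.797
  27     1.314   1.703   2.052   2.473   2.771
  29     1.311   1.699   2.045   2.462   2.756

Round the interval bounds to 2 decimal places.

The population standard deviation σ is unknown (only the sample standard deviation s is given), so use a t-interval with df = n - 1 = 25 - 1 = 24.

For 95% confidence with df = 24, t* = 2.064 (from t-table)

Standard error: SE = s/√n = 5/√25 = 1.000000

Margin of error: E = t* × SE = 2.064 × 1.000000 = 2.0640

T-interval: x̄ ± E = 45 ± 2.0640 = (42.9360, 47.0640)

Rounded to 2 decimal places:

(42.94, 47.06)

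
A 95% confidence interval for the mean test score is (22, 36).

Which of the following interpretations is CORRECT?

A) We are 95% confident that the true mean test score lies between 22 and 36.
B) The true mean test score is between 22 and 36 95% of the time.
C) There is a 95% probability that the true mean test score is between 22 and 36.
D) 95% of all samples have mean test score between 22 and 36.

A confidence interval represents our confidence in the procedure, not a probability statement about the parameter.

Key concept: If we repeated this sampling process many times and computed a 95% CI each time, about 95% of those intervals would contain the true population parameter.

For this specific interval (22, 36):
- Midpoint (point estimate): 29
- Margin of error: 7

The correct interpretation is the one stating confidence that the true parameter lies in the interval — option A.

A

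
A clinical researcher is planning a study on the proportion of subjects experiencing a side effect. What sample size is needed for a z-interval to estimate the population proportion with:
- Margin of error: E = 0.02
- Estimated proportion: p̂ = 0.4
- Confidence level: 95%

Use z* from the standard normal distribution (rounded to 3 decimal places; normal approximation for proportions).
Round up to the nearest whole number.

Using z* for proportion z-interval (normal approximation).

For 95% confidence, z* = 1.96 (from standard normal table)

Sample size formula for proportion z-interval: n = z*²p̂(1-p̂)/E²

n = 1.96² × 0.4 × 0.6 / 0.02²
  = 3.8416 × 0.24 / 0.0004
  = 2304.9600

Round up to the nearest whole number: n = 2305

2305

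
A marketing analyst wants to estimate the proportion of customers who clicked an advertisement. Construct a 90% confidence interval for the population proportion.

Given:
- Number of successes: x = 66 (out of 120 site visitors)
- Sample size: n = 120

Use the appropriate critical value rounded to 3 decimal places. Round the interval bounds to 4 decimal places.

Sample proportion: p̂ = 66/120 = 0.550000

Check conditions for normal approximation:
  np̂ = 66 ≥ 10 ✓
  n(1-p̂) = 54 ≥ 10 ✓

The sample is large enough, so use a z-interval (normal approximation) for the proportion.

For 90% confidence, z* = 1.645 (from standard normal table)

Standard error: SE = √(p̂(1-p̂)/n) = √(0.550000×0.450000/120) = 0.04541476

Margin of error: E = z* × SE = 1.645 × 0.04541476 = 0.074707

Z-interval: p̂ ± E = 0.550000 ± 0.074707 = (0.475293, 0.624707)

Rounded to 4 decimal places:

(0.4753, 0.6247)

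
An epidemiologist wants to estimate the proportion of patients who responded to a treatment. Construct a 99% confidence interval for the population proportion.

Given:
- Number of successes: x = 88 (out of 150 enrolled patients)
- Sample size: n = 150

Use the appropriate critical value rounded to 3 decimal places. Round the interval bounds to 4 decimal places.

Sample proportion: p̂ = 88/150 = 0.586667

Check conditions for normal approximation:
  np̂ = 88 ≥ 10 ✓
  n(1-p̂) = 62 ≥ 10 ✓

The sample is large enough, so use a z-interval (normal approximation) for the proportion.

For 99% confidence, z* = 2.576 (from standard normal table)

Standard error: SE = √(p̂(1-p̂)/n) = √(0.586667×0.413333/150) = 0.04020687

Margin of error: E = z* × SE = 2.576 × 0.04020687 = 0.103573

Z-interval: p̂ ± E = 0.586667 ± 0.103573 = (0.483094, 0.690240)

Rounded to 4 decimal places:

(0.4831, 0.6902)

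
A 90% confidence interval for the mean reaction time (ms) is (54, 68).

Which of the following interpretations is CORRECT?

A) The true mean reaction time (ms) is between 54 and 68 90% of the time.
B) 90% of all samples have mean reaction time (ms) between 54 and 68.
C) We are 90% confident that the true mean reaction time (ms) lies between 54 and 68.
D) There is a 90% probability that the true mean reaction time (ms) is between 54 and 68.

A confidence interval represents our confidence in the procedure, not a probability statement about the parameter.

Key concept: If we repeated this sampling process many times and computed a 90% CI each time, about 90% of those intervals would contain the true population parameter.

For this specific interval (54, 68):
- Midpoint (point estimate): 61
- Margin of error: 7

The correct interpretation is the one stating confidence that the true parameter lies in the interval — option C.

C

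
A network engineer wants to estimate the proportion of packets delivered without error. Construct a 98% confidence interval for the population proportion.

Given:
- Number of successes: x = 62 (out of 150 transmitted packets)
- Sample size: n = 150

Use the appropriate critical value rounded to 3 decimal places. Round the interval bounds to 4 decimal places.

Sample proportion: p̂ = 62/150 = 0.413333

Check conditions for normal approximation:
  np̂ = 62 ≥ 10 ✓
  n(1-p̂) = 88 ≥ 10 ✓

The sample is large enough, so use a z-interval (normal approximation) for the proportion.

For 98% confidence, z* = 2.326 (from standard normal table)

Standard error: SE = √(p̂(1-p̂)/n) = √(0.413333×0.586667/150) = 0.04020687

Margin of error: E = z* × SE = 2.326 × 0.04020687 = 0.093521

Z-interval: p̂ ± E = 0.413333 ± 0.093521 = (0.319812, 0.506855)

Rounded to 4 decimal places:

(0.3198, 0.5069)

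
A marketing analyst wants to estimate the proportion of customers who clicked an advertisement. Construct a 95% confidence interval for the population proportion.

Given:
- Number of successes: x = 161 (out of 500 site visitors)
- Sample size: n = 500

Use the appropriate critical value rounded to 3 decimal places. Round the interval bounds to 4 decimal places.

Sample proportion: p̂ = 161/500 = 0.322000

Check conditions for normal approximation:
  np̂ = 161 ≥ 10 ✓
  n(1-p̂) = 339 ≥ 10 ✓

The sample is large enough, so use a z-interval (normal approximation) for the proportion.

For 95% confidence, z* = 1.96 (from standard normal table)

Standard error: SE = √(p̂(1-p̂)/n) = √(0.322000×0.678000/500) = 0.02089574

Margin of error: E = z* × SE = 1.96 × 0.02089574 = 0.040956

Z-interval: p̂ ± E = 0.322000 ± 0.040956 = (0.281044, 0.362956)

Rounded to 4 decimal places:

(0.2810, 0.3630)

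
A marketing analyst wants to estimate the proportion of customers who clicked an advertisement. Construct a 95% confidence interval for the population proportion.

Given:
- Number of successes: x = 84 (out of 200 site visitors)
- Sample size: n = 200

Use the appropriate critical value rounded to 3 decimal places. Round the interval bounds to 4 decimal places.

Sample proportion: p̂ = 84/200 = 0.420000

Check conditions for normal approximation:
  np̂ = 84 ≥ 10 ✓
  n(1-p̂) = 116 ≥ 10 ✓

The sample is large enough, so use a z-interval (normal approximation) for the proportion.

For 95% confidence, z* = 1.96 (from standard normal table)

Standard error: SE = √(p̂(1-p̂)/n) = √(0.420000×0.580000/200) = 0.03489986

Margin of error: E = z* × SE = 1.96 × 0.03489986 = 0.068404

Z-interval: p̂ ± E = 0.420000 ± 0.068404 = (0.351596, 0.488404)

Rounded to 4 decimal places:

(0.3516, 0.4884)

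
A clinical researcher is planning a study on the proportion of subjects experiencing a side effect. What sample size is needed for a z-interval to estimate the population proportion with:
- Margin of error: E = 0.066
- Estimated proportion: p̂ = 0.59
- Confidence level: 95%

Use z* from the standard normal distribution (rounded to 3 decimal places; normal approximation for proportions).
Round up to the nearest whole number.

Using z* for proportion z-interval (normal approximation).

For 95% confidence, z* = 1.96 (from standard normal table)

Sample size formula for proportion z-interval: n = z*²p̂(1-p̂)/E²

n = 1.96² × 0.59 × 0.41 / 0.066²
  = 3.8416 × 0.2419 / 0.004356
  = 213.3340

Round up to the nearest whole number: n = 214

214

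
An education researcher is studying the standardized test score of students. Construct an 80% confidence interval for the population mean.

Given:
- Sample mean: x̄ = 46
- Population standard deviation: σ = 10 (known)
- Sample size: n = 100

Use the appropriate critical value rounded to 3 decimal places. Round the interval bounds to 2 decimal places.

The population standard deviation σ is known, so use a z-interval (standard normal critical value).

For 80% confidence, z* = 1.282 (from standard normal table)

Standard error: SE = σ/√n = 10/√100 = 1.000000

Margin of error: E = z* × SE = 1.282 × 1.000000 = 1.2820

Z-interval: x̄ ± E = 46 ± 1.2820 = (44.7180, 47.2820)

Rounded to 2 decimal places:

(44.72, 47.28)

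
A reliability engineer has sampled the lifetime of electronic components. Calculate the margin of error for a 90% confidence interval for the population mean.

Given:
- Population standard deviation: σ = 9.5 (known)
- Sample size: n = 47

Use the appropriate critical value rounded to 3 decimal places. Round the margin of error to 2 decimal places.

The population standard deviation σ is known, so use the z-interval margin of error formula.

For 90% confidence, z* = 1.645 (from standard normal table)

Margin of error formula for z-interval: E = z* × σ/√n

E = 1.645 × 9.5/√47
  = 1.645 × 1.385717
  = 2.2795

Rounded to 2 decimal places:

2.28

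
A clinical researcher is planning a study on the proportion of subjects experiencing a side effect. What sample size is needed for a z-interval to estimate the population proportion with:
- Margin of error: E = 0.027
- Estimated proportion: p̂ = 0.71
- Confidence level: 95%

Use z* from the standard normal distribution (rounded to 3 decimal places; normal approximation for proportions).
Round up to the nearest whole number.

Using z* for proportion z-interval (normal approximation).

For 95% confidence, z* = 1.96 (from standard normal table)

Sample size formula for proportion z-interval: n = z*²p̂(1-p̂)/E²

n = 1.96² × 0.71 × 0.29 / 0.027²
  = 3.8416 × 0.2059 / 0.000729
  = 1085.0280

Round up to the nearest whole number: n = 1086

1086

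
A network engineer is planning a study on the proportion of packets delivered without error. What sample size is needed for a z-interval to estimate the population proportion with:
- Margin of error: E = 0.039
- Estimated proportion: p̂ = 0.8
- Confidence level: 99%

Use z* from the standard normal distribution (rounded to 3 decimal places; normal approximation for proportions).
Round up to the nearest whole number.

Using z* for proportion z-interval (normal approximation).

For 99% confidence, z* = 2.576 (from standard normal table)

Sample size formula for proportion z-interval: n = z*²p̂(1-p̂)/E²

n = 2.576² × 0.8 × 0.2 / 0.039²
  = 6.635776 × 0.16 / 0.001521
  = 698.0435

Round up to the nearest whole number: n = 699

699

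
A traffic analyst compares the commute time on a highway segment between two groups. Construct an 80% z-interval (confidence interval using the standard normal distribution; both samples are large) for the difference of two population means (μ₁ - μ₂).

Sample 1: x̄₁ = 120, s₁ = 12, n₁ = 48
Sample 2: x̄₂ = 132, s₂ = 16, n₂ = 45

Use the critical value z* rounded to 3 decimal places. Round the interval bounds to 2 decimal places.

Both samples are large (n₁ = 48 ≥ 30, n₂ = 45 ≥ 30), so a z-interval for the difference of means applies.

Point estimate: x̄₁ - x̄₂ = 120 - 132 = -12

Standard error: SE = √(s₁²/n₁ + s₂²/n₂)
= √(12²/48 + 16²/45)
= √(3.000000 + 5.688889)
= 2.947692

For 80% confidence, z* = 1.282 (from standard normal table)
Margin of error: E = z* × SE = 1.282 × 2.947692 = 3.7789

Z-interval: (x̄₁ - x̄₂) ± E = -12 ± 3.7789 = (-15.7789, -8.2211)

Rounded to 2 decimal places:

(-15.78, -8.22)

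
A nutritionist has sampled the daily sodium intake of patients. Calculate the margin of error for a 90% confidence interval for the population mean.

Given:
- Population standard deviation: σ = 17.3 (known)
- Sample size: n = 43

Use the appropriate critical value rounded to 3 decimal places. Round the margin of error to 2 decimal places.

The population standard deviation σ is known, so use the z-interval margin of error formula.

For 90% confidence, z* = 1.645 (from standard normal table)

Margin of error formula for z-interval: E = z* × σ/√n

E = 1.645 × 17.3/√43
  = 1.645 × 2.638225
  = 4.3399

Rounded to 2 decimal places:

4.34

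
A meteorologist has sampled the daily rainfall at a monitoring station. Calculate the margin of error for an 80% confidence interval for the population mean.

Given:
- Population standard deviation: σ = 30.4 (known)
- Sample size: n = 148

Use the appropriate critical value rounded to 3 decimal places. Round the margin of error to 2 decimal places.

The population standard deviation σ is known, so use the z-interval margin of error formula.

For 80% confidence, z* = 1.282 (from standard normal table)

Margin of error formula for z-interval: E = z* × σ/√n

E = 1.282 × 30.4/√148
  = 1.282 × 2.498865
  = 3.2035

Rounded to 2 decimal places:

3.20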